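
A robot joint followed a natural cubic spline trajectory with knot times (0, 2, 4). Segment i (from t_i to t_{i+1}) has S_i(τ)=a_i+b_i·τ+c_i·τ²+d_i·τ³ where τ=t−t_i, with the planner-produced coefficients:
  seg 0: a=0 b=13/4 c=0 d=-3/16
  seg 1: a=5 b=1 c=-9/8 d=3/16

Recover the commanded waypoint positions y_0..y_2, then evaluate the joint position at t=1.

y_0 = S_0(0) = a_0 = 0
y_1 = S_1(0) = a_1 = 5
y_2 = S_1(2) = 4
t_q=1 is in segment 0 (τ=1); S_0(τ)=49/16

y_0=0 y_1=5 y_2=4
S(1) = 49/16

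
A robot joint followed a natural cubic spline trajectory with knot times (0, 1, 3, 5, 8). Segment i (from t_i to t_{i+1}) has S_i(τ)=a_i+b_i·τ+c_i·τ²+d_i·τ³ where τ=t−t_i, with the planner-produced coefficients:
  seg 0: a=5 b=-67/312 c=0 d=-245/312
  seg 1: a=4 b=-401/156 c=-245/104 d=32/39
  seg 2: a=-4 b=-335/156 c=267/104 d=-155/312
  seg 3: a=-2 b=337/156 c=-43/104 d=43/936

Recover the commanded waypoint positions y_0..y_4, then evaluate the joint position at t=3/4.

y_0 = S_0(0) = a_0 = 5
y_1 = S_1(0) = a_1 = 4
y_2 = S_2(0) = a_2 = -4
y_3 = S_3(0) = a_3 = -2
y_4 = S_3(3) = 2
t_q=3/4 is in segment 0 (τ=3/4); S_0(τ)=30003/6656

y_0=5 y_1=4 y_2=-4 y_3=-2 y_4=2
S(3/4) = 30003/6656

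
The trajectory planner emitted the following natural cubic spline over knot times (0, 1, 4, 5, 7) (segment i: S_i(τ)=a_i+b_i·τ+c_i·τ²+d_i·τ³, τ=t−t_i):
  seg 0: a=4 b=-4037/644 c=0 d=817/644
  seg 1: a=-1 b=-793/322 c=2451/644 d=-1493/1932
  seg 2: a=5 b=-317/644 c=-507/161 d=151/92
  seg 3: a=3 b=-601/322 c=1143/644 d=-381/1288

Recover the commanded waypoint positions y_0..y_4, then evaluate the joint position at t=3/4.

y_0 = S_0(0) = a_0 = 4
y_1 = S_1(0) = a_1 = -1
y_2 = S_2(0) = a_2 = 5
y_3 = S_3(0) = a_3 = 3
y_4 = S_3(2) = 4
t_q=3/4 is in segment 0 (τ=3/4); S_0(τ)=-979/5888

y_0=4 y_1=-1 y_2=5 y_3=3 y_4=4
S(3/4) = -979/5888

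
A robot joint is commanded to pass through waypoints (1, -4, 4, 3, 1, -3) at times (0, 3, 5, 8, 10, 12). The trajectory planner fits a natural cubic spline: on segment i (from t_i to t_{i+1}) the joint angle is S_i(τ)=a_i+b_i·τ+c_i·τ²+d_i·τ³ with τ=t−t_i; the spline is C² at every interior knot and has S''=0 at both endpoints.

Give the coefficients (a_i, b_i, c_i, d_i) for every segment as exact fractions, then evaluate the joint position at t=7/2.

Δ: Δ0=-5/3, Δ1=4, Δ2=-1/3, Δ3=-1, Δ4=-2
row 1: diag=10, rhs=34; c'=1/5, d'=17/5
row 2: denom=10−2·1/5=48/5; d'=(-26−2·17/5)/(48/5)=-41/12
row 3: denom=10−3·5/16=145/16; d'=(-4−3·-41/12)/(145/16)=20/29
row 4: denom=8−2·32/145=1096/145; d'=(-6−2·20/29)/(1096/145)=-535/548
back: M4=-535/548
back: M3=20/29−32/145·-535/548=124/137
back: M2=-41/12−5/16·124/137=-3041/822
back: M1=17/5−1/5·-3041/822=3403/822
M: M0=0, M1=3403/822, M2=-3041/822, M3=124/137, M4=-535/548, M5=0
seg 0: a=1, c=M0/2=0, d=(M1−M0)/(6·3)=3403/14796, b=Δ0−h0·(2M0+M1)/6=-6143/1644
seg 1: a=-4, c=M1/2=3403/1644, d=(M2−M1)/(6·2)=-179/274, b=Δ1−h1·(2M1+M2)/6=2033/822
seg 2: a=4, c=M2/2=-3041/1644, d=(M3−M2)/(6·3)=3785/14796, b=Δ2−h2·(2M2+M3)/6=2395/822
seg 3: a=3, c=M3/2=62/137, d=(M4−M3)/(6·2)=-1031/6576, b=Δ3−h3·(2M3+M4)/6=-2101/1644
seg 4: a=1, c=M4/2=-535/1096, d=(M5−M4)/(6·2)=535/6576, b=Δ4−h4·(2M4+M5)/6=-1109/822
t_q=7/2 → seg 1, τ=1/2; S=-4+2033/822·τ+3403/1644·τ²+-179/274·τ³=-2551/1096

  seg 0: a=1 b=-6143/1644 c=0 d=3403/14796
  seg 1: a=-4 b=2033/822 c=3403/1644 d=-179/274
  seg 2: a=4 b=2395/822 c=-3041/1644 d=3785/14796
  seg 3: a=3 b=-2101/1644 c=62/137 d=-1031/6576
  seg 4: a=1 b=-1109/822 c=-535/1096 d=535/6576
S(7/2) = -2551/1096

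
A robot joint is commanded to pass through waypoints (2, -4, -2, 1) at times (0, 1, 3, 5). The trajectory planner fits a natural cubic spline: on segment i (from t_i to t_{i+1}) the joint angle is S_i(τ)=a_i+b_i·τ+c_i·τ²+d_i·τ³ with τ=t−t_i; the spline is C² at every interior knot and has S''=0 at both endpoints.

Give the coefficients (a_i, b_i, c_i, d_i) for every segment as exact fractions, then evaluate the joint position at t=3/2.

  seg 0: a=2 b=-29/4 c=0 d=5/4
  seg 1: a=-4 b=-7/2 c=15/4 d=-3/4
  seg 2: a=-2 b=5/2 c=-3/4 d=1/8
S(3/2) = -157/32

Δ: Δ0=-6, Δ1=1, Δ2=3/2
row 1: diag=6, rhs=42; c'=1/3, d'=7
row 2: denom=8−2·1/3=22/3; d'=(3−2·7)/(22/3)=-3/2
back: M2=-3/2
back: M1=7−1/3·-3/2=15/2
M: M0=0, M1=15/2, M2=-3/2, M3=0
seg 0: a=2, c=M0/2=0, d=(M1−M0)/(6·1)=5/4, b=Δ0−h0·(2M0+M1)/6=-29/4
seg 1: a=-4, c=M1/2=15/4, d=(M2−M1)/(6·2)=-3/4, b=Δ1−h1·(2M1+M2)/6=-7/2
seg 2: a=-2, c=M2/2=-3/4, d=(M3−M2)/(6·2)=1/8, b=Δ2−h2·(2M2+M3)/6=5/2
t_q=3/2 → seg 1, τ=1/2; S=-4+-7/2·τ+15/4·τ²+-3/4·τ³=-157/32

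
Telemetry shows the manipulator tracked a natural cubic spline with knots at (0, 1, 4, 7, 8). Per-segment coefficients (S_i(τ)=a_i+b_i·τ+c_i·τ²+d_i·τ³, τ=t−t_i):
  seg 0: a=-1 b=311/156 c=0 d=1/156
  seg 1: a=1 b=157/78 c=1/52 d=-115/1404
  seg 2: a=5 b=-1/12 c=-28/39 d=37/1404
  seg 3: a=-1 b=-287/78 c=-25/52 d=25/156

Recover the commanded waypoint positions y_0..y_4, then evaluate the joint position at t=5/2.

y_0 = S_0(0) = a_0 = -1
y_1 = S_1(0) = a_1 = 1
y_2 = S_2(0) = a_2 = 5
y_3 = S_3(0) = a_3 = -1
y_4 = S_3(1) = -5
t_q=5/2 is in segment 1 (τ=3/2); S_1(τ)=1575/416

y_0=-1 y_1=1 y_2=5 y_3=-1 y_4=-5
S(5/2) = 1575/416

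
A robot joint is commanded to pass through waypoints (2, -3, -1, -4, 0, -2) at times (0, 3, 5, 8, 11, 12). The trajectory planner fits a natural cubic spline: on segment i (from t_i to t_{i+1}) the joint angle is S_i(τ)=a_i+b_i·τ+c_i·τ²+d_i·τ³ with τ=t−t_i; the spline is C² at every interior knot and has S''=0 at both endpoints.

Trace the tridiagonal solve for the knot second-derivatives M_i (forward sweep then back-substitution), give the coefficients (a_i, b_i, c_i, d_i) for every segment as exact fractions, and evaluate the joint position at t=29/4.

Δ: Δ0=-5/3, Δ1=1, Δ2=-1, Δ3=4/3, Δ4=-2
row 1: diag=10, rhs=16; c'=1/5, d'=8/5
row 2: denom=10−2·1/5=48/5; d'=(-12−2·8/5)/(48/5)=-19/12
row 3: denom=12−3·5/16=177/16; d'=(14−3·-19/12)/(177/16)=100/59
row 4: denom=8−3·16/59=424/59; d'=(-20−3·100/59)/(424/59)=-185/53
back: M4=-185/53
back: M3=100/59−16/59·-185/53=140/53
back: M2=-19/12−5/16·140/53=-383/159
back: M1=8/5−1/5·-383/159=331/159
M: M0=0, M1=331/159, M2=-383/159, M3=140/53, M4=-185/53, M5=0
seg 0: a=2, c=M0/2=0, d=(M1−M0)/(6·3)=331/2862, b=Δ0−h0·(2M0+M1)/6=-287/106
seg 1: a=-3, c=M1/2=331/318, d=(M2−M1)/(6·2)=-119/318, b=Δ1−h1·(2M1+M2)/6=22/53
seg 2: a=-1, c=M2/2=-383/318, d=(M3−M2)/(6·3)=803/2862, b=Δ2−h2·(2M2+M3)/6=14/159
seg 3: a=-4, c=M3/2=70/53, d=(M4−M3)/(6·3)=-325/954, b=Δ3−h3·(2M3+M4)/6=139/318
seg 4: a=0, c=M4/2=-185/106, d=(M5−M4)/(6·1)=185/318, b=Δ4−h4·(2M4+M5)/6=-133/159
t_q=29/4 → seg 2, τ=9/4; S=-1+14/159·τ+-383/318·τ²+803/2862·τ³=-25123/6784

  seg 0: a=2 b=-287/106 c=0 d=331/2862
  seg 1: a=-3 b=22/53 c=331/318 d=-119/318
  seg 2: a=-1 b=14/159 c=-383/318 d=803/2862
  seg 3: a=-4 b=139/318 c=70/53 d=-325/954
  seg 4: a=0 b=-133/159 c=-185/106 d=185/318
S(29/4) = -25123/6784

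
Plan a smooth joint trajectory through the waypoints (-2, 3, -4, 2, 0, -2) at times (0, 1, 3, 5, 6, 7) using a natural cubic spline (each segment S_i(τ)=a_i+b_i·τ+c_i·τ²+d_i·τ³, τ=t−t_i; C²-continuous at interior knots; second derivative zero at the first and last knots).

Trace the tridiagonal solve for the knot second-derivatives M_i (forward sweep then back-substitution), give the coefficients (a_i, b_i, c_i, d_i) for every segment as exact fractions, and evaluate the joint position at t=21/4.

  seg 0: a=-2 b=6387/916 c=0 d=-1807/916
  seg 1: a=3 b=483/458 c=-5421/916 d=3335/1832
  seg 2: a=-4 b=-177/229 c=1146/229 d=-357/229
  seg 3: a=2 b=123/229 c=-996/229 d=415/229
  seg 4: a=0 b=-624/229 c=249/229 d=-83/229
S(21/4) = 27711/14656

Δ: Δ0=5, Δ1=-7/2, Δ2=3, Δ3=-2, Δ4=-2
row 1: diag=6, rhs=-51; c'=1/3, d'=-17/2
row 2: denom=8−2·1/3=22/3; d'=(39−2·-17/2)/(22/3)=84/11
row 3: denom=6−2·3/11=60/11; d'=(-30−2·84/11)/(60/11)=-83/10
row 4: denom=4−1·11/60=229/60; d'=(0−1·-83/10)/(229/60)=498/229
back: M4=498/229
back: M3=-83/10−11/60·498/229=-1992/229
back: M2=84/11−3/11·-1992/229=2292/229
back: M1=-17/2−1/3·2292/229=-5421/458
M: M0=0, M1=-5421/458, M2=2292/229, M3=-1992/229, M4=498/229, M5=0
seg 0: a=-2, c=M0/2=0, d=(M1−M0)/(6·1)=-1807/916, b=Δ0−h0·(2M0+M1)/6=6387/916
seg 1: a=3, c=M1/2=-5421/916, d=(M2−M1)/(6·2)=3335/1832, b=Δ1−h1·(2M1+M2)/6=483/458
seg 2: a=-4, c=M2/2=1146/229, d=(M3−M2)/(6·2)=-357/229, b=Δ2−h2·(2M2+M3)/6=-177/229
seg 3: a=2, c=M3/2=-996/229, d=(M4−M3)/(6·1)=415/229, b=Δ3−h3·(2M3+M4)/6=123/229
seg 4: a=0, c=M4/2=249/229, d=(M5−M4)/(6·1)=-83/229, b=Δ4−h4·(2M4+M5)/6=-624/229
t_q=21/4 → seg 3, τ=1/4; S=2+123/229·τ+-996/229·τ²+415/229·τ³=27711/14656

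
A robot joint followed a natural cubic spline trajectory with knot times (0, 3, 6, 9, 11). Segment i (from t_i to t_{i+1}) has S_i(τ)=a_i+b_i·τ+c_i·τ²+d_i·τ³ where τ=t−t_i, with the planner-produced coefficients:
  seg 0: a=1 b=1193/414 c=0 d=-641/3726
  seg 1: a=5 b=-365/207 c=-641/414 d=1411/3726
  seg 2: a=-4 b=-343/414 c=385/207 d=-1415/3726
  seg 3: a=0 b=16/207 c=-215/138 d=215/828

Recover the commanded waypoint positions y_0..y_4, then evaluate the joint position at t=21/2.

y_0 = S_0(0) = a_0 = 1
y_1 = S_1(0) = a_1 = 5
y_2 = S_2(0) = a_2 = -4
y_3 = S_3(0) = a_3 = 0
y_4 = S_3(2) = -4
t_q=21/2 is in segment 3 (τ=3/2); S_3(τ)=-5549/2208

y_0=1 y_1=5 y_2=-4 y_3=0 y_4=-4
S(21/2) = -5549/2208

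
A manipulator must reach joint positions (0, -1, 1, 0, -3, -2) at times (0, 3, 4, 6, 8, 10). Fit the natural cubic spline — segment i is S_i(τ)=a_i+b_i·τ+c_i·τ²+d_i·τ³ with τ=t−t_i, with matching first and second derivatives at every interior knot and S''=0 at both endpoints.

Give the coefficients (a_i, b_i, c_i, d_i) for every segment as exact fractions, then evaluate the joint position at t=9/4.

Δ: Δ0=-1/3, Δ1=2, Δ2=-1/2, Δ3=-3/2, Δ4=1/2
row 1: diag=8, rhs=14; c'=1/8, d'=7/4
row 2: denom=6−1·1/8=47/8; d'=(-15−1·7/4)/(47/8)=-134/47
row 3: denom=8−2·16/47=344/47; d'=(-6−2·-134/47)/(344/47)=-7/172
row 4: denom=8−2·47/172=641/86; d'=(12−2·-7/172)/(641/86)=1039/641
back: M4=1039/641
back: M3=-7/172−47/172·1039/641=-310/641
back: M2=-134/47−16/47·-310/641=-1722/641
back: M1=7/4−1/8·-1722/641=1337/641
M: M0=0, M1=1337/641, M2=-1722/641, M3=-310/641, M4=1039/641, M5=0
seg 0: a=0, c=M0/2=0, d=(M1−M0)/(6·3)=1337/11538, b=Δ0−h0·(2M0+M1)/6=-5293/3846
seg 1: a=-1, c=M1/2=1337/1282, d=(M2−M1)/(6·1)=-3059/3846, b=Δ1−h1·(2M1+M2)/6=3370/1923
seg 2: a=1, c=M2/2=-861/641, d=(M3−M2)/(6·2)=353/1923, b=Δ2−h2·(2M2+M3)/6=5585/3846
seg 3: a=0, c=M3/2=-155/641, d=(M4−M3)/(6·2)=1349/7692, b=Δ3−h3·(2M3+M4)/6=-6607/3846
seg 4: a=-3, c=M4/2=1039/1282, d=(M5−M4)/(6·2)=-1039/7692, b=Δ4−h4·(2M4+M5)/6=-2233/3846
t_q=9/4 → seg 0, τ=9/4; S=0+-5293/3846·τ+0·τ²+1337/11538·τ³=-145767/82048

  seg 0: a=0 b=-5293/3846 c=0 d=1337/11538
  seg 1: a=-1 b=3370/1923 c=1337/1282 d=-3059/3846
  seg 2: a=1 b=5585/3846 c=-861/641 d=353/1923
  seg 3: a=0 b=-6607/3846 c=-155/641 d=1349/7692
  seg 4: a=-3 b=-2233/3846 c=1039/1282 d=-1039/7692
S(9/4) = -145767/82048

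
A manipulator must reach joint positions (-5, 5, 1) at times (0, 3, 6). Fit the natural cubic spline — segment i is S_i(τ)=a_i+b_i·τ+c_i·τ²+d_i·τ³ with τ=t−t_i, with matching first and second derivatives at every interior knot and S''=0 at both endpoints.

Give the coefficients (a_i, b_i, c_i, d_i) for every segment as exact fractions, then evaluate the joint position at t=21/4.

Δ: Δ0=10/3, Δ1=-4/3
row 1: diag=12, rhs=-28; c'=1/4, d'=-7/3
back: M1=-7/3
M: M0=0, M1=-7/3, M2=0
seg 0: a=-5, c=M0/2=0, d=(M1−M0)/(6·3)=-7/54, b=Δ0−h0·(2M0+M1)/6=9/2
seg 1: a=5, c=M1/2=-7/6, d=(M2−M1)/(6·3)=7/54, b=Δ1−h1·(2M1+M2)/6=1
t_q=21/4 → seg 1, τ=9/4; S=5+1·τ+-7/6·τ²+7/54·τ³=361/128

  seg 0: a=-5 b=9/2 c=0 d=-7/54
  seg 1: a=5 b=1 c=-7/6 d=7/54
S(21/4) = 361/128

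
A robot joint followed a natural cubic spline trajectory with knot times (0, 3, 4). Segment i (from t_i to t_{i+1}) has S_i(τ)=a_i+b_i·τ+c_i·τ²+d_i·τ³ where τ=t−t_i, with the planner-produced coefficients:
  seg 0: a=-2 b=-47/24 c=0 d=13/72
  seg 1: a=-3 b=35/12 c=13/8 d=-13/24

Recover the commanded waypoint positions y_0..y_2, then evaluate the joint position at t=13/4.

y_0 = S_0(0) = a_0 = -2
y_1 = S_1(0) = a_1 = -3
y_2 = S_1(1) = 1
t_q=13/4 is in segment 1 (τ=1/4); S_1(τ)=-1115/512

y_0=-2 y_1=-3 y_2=1
S(13/4) = -1115/512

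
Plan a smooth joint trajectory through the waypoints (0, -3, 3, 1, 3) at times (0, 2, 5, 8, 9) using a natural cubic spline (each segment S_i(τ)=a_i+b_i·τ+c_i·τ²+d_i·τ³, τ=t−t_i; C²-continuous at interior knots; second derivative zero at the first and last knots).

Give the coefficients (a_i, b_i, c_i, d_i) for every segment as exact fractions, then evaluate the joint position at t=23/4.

  seg 0: a=0 b=-991/399 c=0 d=785/3192
  seg 1: a=-3 b=373/798 c=785/532 d=-4619/14364
  seg 2: a=3 b=1019/1596 c=-566/399 d=4709/14364
  seg 3: a=1 b=781/798 c=815/532 d=-815/1596
S(23/4) = 95989/34048

Δ: Δ0=-3/2, Δ1=2, Δ2=-2/3, Δ3=2
row 1: diag=10, rhs=21; c'=3/10, d'=21/10
row 2: denom=12−3·3/10=111/10; d'=(-16−3·21/10)/(111/10)=-223/111
row 3: denom=8−3·10/37=266/37; d'=(16−3·-223/111)/(266/37)=815/266
back: M3=815/266
back: M2=-223/111−10/37·815/266=-1132/399
back: M1=21/10−3/10·-1132/399=785/266
M: M0=0, M1=785/266, M2=-1132/399, M3=815/266, M4=0
seg 0: a=0, c=M0/2=0, d=(M1−M0)/(6·2)=785/3192, b=Δ0−h0·(2M0+M1)/6=-991/399
seg 1: a=-3, c=M1/2=785/532, d=(M2−M1)/(6·3)=-4619/14364, b=Δ1−h1·(2M1+M2)/6=373/798
seg 2: a=3, c=M2/2=-566/399, d=(M3−M2)/(6·3)=4709/14364, b=Δ2−h2·(2M2+M3)/6=1019/1596
seg 3: a=1, c=M3/2=815/532, d=(M4−M3)/(6·1)=-815/1596, b=Δ3−h3·(2M3+M4)/6=781/798
t_q=23/4 → seg 2, τ=3/4; S=3+1019/1596·τ+-566/399·τ²+4709/14364·τ³=95989/34048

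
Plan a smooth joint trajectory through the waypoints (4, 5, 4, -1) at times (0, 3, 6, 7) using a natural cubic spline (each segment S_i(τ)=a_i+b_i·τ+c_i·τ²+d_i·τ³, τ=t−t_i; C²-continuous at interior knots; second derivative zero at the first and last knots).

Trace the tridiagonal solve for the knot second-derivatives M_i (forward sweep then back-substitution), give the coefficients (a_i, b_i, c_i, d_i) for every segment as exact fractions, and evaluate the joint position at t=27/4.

Δ: Δ0=1/3, Δ1=-1/3, Δ2=-5
row 1: diag=12, rhs=-4; c'=1/4, d'=-1/3
row 2: denom=8−3·1/4=29/4; d'=(-28−3·-1/3)/(29/4)=-108/29
back: M2=-108/29
back: M1=-1/3−1/4·-108/29=52/87
M: M0=0, M1=52/87, M2=-108/29, M3=0
seg 0: a=4, c=M0/2=0, d=(M1−M0)/(6·3)=26/783, b=Δ0−h0·(2M0+M1)/6=1/29
seg 1: a=5, c=M1/2=26/87, d=(M2−M1)/(6·3)=-188/783, b=Δ1−h1·(2M1+M2)/6=27/29
seg 2: a=4, c=M2/2=-54/29, d=(M3−M2)/(6·1)=18/29, b=Δ2−h2·(2M2+M3)/6=-109/29
t_q=27/4 → seg 2, τ=3/4; S=4+-109/29·τ+-54/29·τ²+18/29·τ³=367/928

  seg 0: a=4 b=1/29 c=0 d=26/783
  seg 1: a=5 b=27/29 c=26/87 d=-188/783
  seg 2: a=4 b=-109/29 c=-54/29 d=18/29
S(27/4) = 367/928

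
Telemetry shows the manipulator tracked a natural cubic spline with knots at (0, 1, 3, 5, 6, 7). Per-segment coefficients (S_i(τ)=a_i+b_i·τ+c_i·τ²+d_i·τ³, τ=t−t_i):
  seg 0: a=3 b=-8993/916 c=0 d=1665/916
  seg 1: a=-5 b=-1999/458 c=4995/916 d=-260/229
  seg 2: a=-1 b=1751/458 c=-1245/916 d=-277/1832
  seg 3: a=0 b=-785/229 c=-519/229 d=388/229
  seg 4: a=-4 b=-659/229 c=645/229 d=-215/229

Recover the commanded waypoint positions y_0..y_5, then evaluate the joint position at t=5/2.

y_0=3 y_1=-5 y_2=-1 y_3=0 y_4=-4 y_5=-5
S(5/2) = -11393/3664

y_0 = S_0(0) = a_0 = 3
y_1 = S_1(0) = a_1 = -5
y_2 = S_2(0) = a_2 = -1
y_3 = S_3(0) = a_3 = 0
y_4 = S_4(0) = a_4 = -4
y_5 = S_4(1) = -5
t_q=5/2 is in segment 1 (τ=3/2); S_1(τ)=-11393/3664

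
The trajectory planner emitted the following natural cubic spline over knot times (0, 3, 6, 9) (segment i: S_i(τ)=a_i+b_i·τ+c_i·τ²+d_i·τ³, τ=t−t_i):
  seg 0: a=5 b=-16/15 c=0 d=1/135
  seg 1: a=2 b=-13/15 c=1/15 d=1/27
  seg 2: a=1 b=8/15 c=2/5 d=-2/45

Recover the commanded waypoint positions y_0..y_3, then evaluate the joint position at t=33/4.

y_0 = S_0(0) = a_0 = 5
y_1 = S_1(0) = a_1 = 2
y_2 = S_2(0) = a_2 = 1
y_3 = S_2(3) = 5
t_q=33/4 is in segment 2 (τ=9/4); S_2(τ)=119/32

y_0=5 y_1=2 y_2=1 y_3=5
S(33/4) = 119/32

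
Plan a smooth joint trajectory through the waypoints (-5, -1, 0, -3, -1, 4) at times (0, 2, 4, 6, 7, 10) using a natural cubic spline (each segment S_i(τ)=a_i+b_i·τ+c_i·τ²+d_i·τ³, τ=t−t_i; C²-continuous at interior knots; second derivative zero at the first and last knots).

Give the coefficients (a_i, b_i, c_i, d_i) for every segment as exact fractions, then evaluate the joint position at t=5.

  seg 0: a=-5 b=4168/1923 c=0 d=-161/3846
  seg 1: a=-1 b=3202/1923 c=-161/641 d=-2549/15384
  seg 2: a=0 b=-5107/3846 c=-3193/2564 d=8917/15384
  seg 3: a=-3 b=1243/1923 c=1431/641 d=-1690/1923
  seg 4: a=-1 b=4759/1923 c=-259/641 d=259/5769
S(5) = -10223/5128

Δ: Δ0=2, Δ1=1/2, Δ2=-3/2, Δ3=2, Δ4=5/3
row 1: diag=8, rhs=-9; c'=1/4, d'=-9/8
row 2: denom=8−2·1/4=15/2; d'=(-12−2·-9/8)/(15/2)=-13/10
row 3: denom=6−2·4/15=82/15; d'=(21−2·-13/10)/(82/15)=177/41
row 4: denom=8−1·15/82=641/82; d'=(-2−1·177/41)/(641/82)=-518/641
back: M4=-518/641
back: M3=177/41−15/82·-518/641=2862/641
back: M2=-13/10−4/15·2862/641=-3193/1282
back: M1=-9/8−1/4·-3193/1282=-322/641
M: M0=0, M1=-322/641, M2=-3193/1282, M3=2862/641, M4=-518/641, M5=0
seg 0: a=-5, c=M0/2=0, d=(M1−M0)/(6·2)=-161/3846, b=Δ0−h0·(2M0+M1)/6=4168/1923
seg 1: a=-1, c=M1/2=-161/641, d=(M2−M1)/(6·2)=-2549/15384, b=Δ1−h1·(2M1+M2)/6=3202/1923
seg 2: a=0, c=M2/2=-3193/2564, d=(M3−M2)/(6·2)=8917/15384, b=Δ2−h2·(2M2+M3)/6=-5107/3846
seg 3: a=-3, c=M3/2=1431/641, d=(M4−M3)/(6·1)=-1690/1923, b=Δ3−h3·(2M3+M4)/6=1243/1923
seg 4: a=-1, c=M4/2=-259/641, d=(M5−M4)/(6·3)=259/5769, b=Δ4−h4·(2M4+M5)/6=4759/1923
t_q=5 → seg 2, τ=1; S=0+-5107/3846·τ+-3193/2564·τ²+8917/15384·τ³=-10223/5128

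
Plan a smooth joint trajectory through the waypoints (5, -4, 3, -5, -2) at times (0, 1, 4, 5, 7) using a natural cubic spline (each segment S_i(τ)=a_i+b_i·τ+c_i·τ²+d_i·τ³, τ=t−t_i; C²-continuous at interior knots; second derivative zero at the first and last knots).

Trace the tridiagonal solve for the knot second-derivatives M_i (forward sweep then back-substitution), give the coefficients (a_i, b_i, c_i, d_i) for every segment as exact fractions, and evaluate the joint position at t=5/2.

  seg 0: a=5 b=-21871/1932 c=0 d=4483/1932
  seg 1: a=-4 b=-4211/966 c=4483/644 d=-9139/5796
  seg 2: a=3 b=-9979/1932 c=-1164/161 d=1213/276
  seg 3: a=-5 b=-6221/966 c=3835/644 d=-3835/3864
S(5/2) = -1019/5152

Δ: Δ0=-9, Δ1=7/3, Δ2=-8, Δ3=3/2
row 1: diag=8, rhs=68; c'=3/8, d'=17/2
row 2: denom=8−3·3/8=55/8; d'=(-62−3·17/2)/(55/8)=-140/11
row 3: denom=6−1·8/55=322/55; d'=(57−1·-140/11)/(322/55)=3835/322
back: M3=3835/322
back: M2=-140/11−8/55·3835/322=-2328/161
back: M1=17/2−3/8·-2328/161=4483/322
M: M0=0, M1=4483/322, M2=-2328/161, M3=3835/322, M4=0
seg 0: a=5, c=M0/2=0, d=(M1−M0)/(6·1)=4483/1932, b=Δ0−h0·(2M0+M1)/6=-21871/1932
seg 1: a=-4, c=M1/2=4483/644, d=(M2−M1)/(6·3)=-9139/5796, b=Δ1−h1·(2M1+M2)/6=-4211/966
seg 2: a=3, c=M2/2=-1164/161, d=(M3−M2)/(6·1)=1213/276, b=Δ2−h2·(2M2+M3)/6=-9979/1932
seg 3: a=-5, c=M3/2=3835/644, d=(M4−M3)/(6·2)=-3835/3864, b=Δ3−h3·(2M3+M4)/6=-6221/966
t_q=5/2 → seg 1, τ=3/2; S=-4+-4211/966·τ+4483/644·τ²+-9139/5796·τ³=-1019/5152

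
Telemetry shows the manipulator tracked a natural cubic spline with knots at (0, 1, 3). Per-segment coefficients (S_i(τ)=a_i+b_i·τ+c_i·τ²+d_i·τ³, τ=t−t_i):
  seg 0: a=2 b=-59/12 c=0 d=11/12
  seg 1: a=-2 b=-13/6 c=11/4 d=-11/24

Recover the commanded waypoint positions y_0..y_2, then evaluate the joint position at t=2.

y_0 = S_0(0) = a_0 = 2
y_1 = S_1(0) = a_1 = -2
y_2 = S_1(2) = 1
t_q=2 is in segment 1 (τ=1); S_1(τ)=-15/8

y_0=2 y_1=-2 y_2=1
S(2) = -15/8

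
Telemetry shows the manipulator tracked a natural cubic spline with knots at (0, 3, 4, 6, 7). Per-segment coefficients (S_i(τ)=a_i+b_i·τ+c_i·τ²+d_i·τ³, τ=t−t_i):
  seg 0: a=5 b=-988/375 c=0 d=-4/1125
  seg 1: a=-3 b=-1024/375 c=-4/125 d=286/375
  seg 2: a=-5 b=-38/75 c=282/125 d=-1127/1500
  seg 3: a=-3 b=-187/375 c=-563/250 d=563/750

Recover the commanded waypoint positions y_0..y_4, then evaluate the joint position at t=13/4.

y_0 = S_0(0) = a_0 = 5
y_1 = S_1(0) = a_1 = -3
y_2 = S_2(0) = a_2 = -5
y_3 = S_3(0) = a_3 = -3
y_4 = S_3(1) = -5
t_q=13/4 is in segment 1 (τ=1/4); S_1(τ)=-14691/4000

y_0=5 y_1=-3 y_2=-5 y_3=-3 y_4=-5
S(13/4) = -14691/4000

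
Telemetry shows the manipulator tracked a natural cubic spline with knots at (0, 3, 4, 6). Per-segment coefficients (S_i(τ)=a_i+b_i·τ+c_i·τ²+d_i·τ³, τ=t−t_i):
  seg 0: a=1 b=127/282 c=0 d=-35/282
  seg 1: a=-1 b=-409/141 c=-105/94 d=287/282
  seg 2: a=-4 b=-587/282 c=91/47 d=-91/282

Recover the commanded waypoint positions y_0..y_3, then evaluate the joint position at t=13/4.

y_0=1 y_1=-1 y_2=-4 y_3=-3
S(13/4) = -10703/6016

y_0 = S_0(0) = a_0 = 1
y_1 = S_1(0) = a_1 = -1
y_2 = S_2(0) = a_2 = -4
y_3 = S_2(2) = -3
t_q=13/4 is in segment 1 (τ=1/4); S_1(τ)=-10703/6016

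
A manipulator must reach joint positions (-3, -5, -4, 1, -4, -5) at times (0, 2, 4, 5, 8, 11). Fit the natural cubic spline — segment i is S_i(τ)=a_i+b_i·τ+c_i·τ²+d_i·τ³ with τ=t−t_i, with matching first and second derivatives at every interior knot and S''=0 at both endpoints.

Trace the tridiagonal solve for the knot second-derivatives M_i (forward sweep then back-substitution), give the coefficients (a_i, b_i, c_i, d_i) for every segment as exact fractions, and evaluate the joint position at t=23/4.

Δ: Δ0=-1, Δ1=1/2, Δ2=5, Δ3=-5/3, Δ4=-1/3
row 1: diag=8, rhs=9; c'=1/4, d'=9/8
row 2: denom=6−2·1/4=11/2; d'=(27−2·9/8)/(11/2)=9/2
row 3: denom=8−1·2/11=86/11; d'=(-40−1·9/2)/(86/11)=-979/172
row 4: denom=12−3·33/86=933/86; d'=(8−3·-979/172)/(933/86)=4313/1866
back: M4=4313/1866
back: M3=-979/172−33/86·4313/1866=-2046/311
back: M2=9/2−2/11·-2046/311=3543/622
back: M1=9/8−1/4·3543/622=-93/311
M: M0=0, M1=-93/311, M2=3543/622, M3=-2046/311, M4=4313/1866, M5=0
seg 0: a=-3, c=M0/2=0, d=(M1−M0)/(6·2)=-31/1244, b=Δ0−h0·(2M0+M1)/6=-280/311
seg 1: a=-5, c=M1/2=-93/622, d=(M2−M1)/(6·2)=1243/2488, b=Δ1−h1·(2M1+M2)/6=-373/311
seg 2: a=-4, c=M2/2=3543/1244, d=(M3−M2)/(6·1)=-2545/1244, b=Δ2−h2·(2M2+M3)/6=2611/622
seg 3: a=1, c=M3/2=-1023/311, d=(M4−M3)/(6·3)=16589/33588, b=Δ3−h3·(2M3+M4)/6=4673/1244
seg 4: a=-4, c=M4/2=4313/3732, d=(M5−M4)/(6·3)=-4313/33588, b=Δ4−h4·(2M4+M5)/6=-1645/622
t_q=23/4 → seg 3, τ=3/4; S=1+4673/1244·τ+-1023/311·τ²+16589/33588·τ³=173197/79616

  seg 0: a=-3 b=-280/311 c=0 d=-31/1244
  seg 1: a=-5 b=-373/311 c=-93/622 d=1243/2488
  seg 2: a=-4 b=2611/622 c=3543/1244 d=-2545/1244
  seg 3: a=1 b=4673/1244 c=-1023/311 d=16589/33588
  seg 4: a=-4 b=-1645/622 c=4313/3732 d=-4313/33588
S(23/4) = 173197/79616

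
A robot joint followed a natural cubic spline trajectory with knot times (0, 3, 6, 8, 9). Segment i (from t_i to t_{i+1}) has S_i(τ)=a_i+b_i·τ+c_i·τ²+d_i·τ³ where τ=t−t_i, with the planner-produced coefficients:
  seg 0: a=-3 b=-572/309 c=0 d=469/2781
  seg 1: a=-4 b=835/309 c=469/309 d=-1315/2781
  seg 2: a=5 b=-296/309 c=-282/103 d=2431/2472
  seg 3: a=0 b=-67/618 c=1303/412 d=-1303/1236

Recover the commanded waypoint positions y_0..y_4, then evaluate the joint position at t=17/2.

y_0 = S_0(0) = a_0 = -3
y_1 = S_1(0) = a_1 = -4
y_2 = S_2(0) = a_2 = 5
y_3 = S_3(0) = a_3 = 0
y_4 = S_3(1) = 2
t_q=17/2 is in segment 3 (τ=1/2); S_3(τ)=1993/3296

y_0=-3 y_1=-4 y_2=5 y_3=0 y_4=2
S(17/2) = 1993/3296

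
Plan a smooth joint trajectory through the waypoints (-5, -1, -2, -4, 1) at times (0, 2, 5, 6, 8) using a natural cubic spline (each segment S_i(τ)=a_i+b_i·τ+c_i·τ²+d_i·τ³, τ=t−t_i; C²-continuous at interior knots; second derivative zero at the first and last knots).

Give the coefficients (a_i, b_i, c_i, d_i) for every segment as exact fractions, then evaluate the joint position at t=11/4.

  seg 0: a=-5 b=2893/1248 c=0 d=-397/4992
  seg 1: a=-1 b=851/624 c=-397/832 d=-17/576
  seg 2: a=-2 b=-5731/2496 c=-309/416 d=2593/2496
  seg 3: a=-4 b=-415/624 c=1975/832 d=-1975/4992
S(11/4) = -13739/53248

Δ: Δ0=2, Δ1=-1/3, Δ2=-2, Δ3=5/2
row 1: diag=10, rhs=-14; c'=3/10, d'=-7/5
row 2: denom=8−3·3/10=71/10; d'=(-10−3·-7/5)/(71/10)=-58/71
row 3: denom=6−1·10/71=416/71; d'=(27−1·-58/71)/(416/71)=1975/416
back: M3=1975/416
back: M2=-58/71−10/71·1975/416=-309/208
back: M1=-7/5−3/10·-309/208=-397/416
M: M0=0, M1=-397/416, M2=-309/208, M3=1975/416, M4=0
seg 0: a=-5, c=M0/2=0, d=(M1−M0)/(6·2)=-397/4992, b=Δ0−h0·(2M0+M1)/6=2893/1248
seg 1: a=-1, c=M1/2=-397/832, d=(M2−M1)/(6·3)=-17/576, b=Δ1−h1·(2M1+M2)/6=851/624
seg 2: a=-2, c=M2/2=-309/416, d=(M3−M2)/(6·1)=2593/2496, b=Δ2−h2·(2M2+M3)/6=-5731/2496
seg 3: a=-4, c=M3/2=1975/832, d=(M4−M3)/(6·2)=-1975/4992, b=Δ3−h3·(2M3+M4)/6=-415/624
t_q=11/4 → seg 1, τ=3/4; S=-1+851/624·τ+-397/832·τ²+-17/576·τ³=-13739/53248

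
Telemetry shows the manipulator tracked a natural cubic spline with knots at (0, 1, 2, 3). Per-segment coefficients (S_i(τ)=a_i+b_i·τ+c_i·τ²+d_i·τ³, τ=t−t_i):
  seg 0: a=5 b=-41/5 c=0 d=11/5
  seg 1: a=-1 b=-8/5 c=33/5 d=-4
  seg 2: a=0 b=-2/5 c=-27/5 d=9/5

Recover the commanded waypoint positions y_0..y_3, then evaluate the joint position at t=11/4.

y_0=5 y_1=-1 y_2=0 y_3=-4
S(11/4) = -165/64

y_0 = S_0(0) = a_0 = 5
y_1 = S_1(0) = a_1 = -1
y_2 = S_2(0) = a_2 = 0
y_3 = S_2(1) = -4
t_q=11/4 is in segment 2 (τ=3/4); S_2(τ)=-165/64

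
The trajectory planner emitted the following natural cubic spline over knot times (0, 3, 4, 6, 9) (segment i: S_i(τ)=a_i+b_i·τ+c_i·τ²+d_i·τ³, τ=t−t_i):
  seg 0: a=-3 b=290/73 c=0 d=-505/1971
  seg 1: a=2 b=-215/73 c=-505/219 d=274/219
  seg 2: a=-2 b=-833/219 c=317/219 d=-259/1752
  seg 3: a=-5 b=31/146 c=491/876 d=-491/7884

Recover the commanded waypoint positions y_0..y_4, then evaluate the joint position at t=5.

y_0=-3 y_1=2 y_2=-2 y_3=-5 y_4=-1
S(5) = -7891/1752

y_0 = S_0(0) = a_0 = -3
y_1 = S_1(0) = a_1 = 2
y_2 = S_2(0) = a_2 = -2
y_3 = S_3(0) = a_3 = -5
y_4 = S_3(3) = -1
t_q=5 is in segment 2 (τ=1); S_2(τ)=-7891/1752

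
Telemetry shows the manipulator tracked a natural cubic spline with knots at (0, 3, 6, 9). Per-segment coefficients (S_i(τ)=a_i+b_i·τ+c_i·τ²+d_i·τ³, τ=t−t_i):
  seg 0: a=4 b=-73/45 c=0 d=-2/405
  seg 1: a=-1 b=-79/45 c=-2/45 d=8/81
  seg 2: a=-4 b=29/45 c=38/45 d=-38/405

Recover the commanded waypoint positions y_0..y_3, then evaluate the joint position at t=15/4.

y_0 = S_0(0) = a_0 = 4
y_1 = S_1(0) = a_1 = -1
y_2 = S_2(0) = a_2 = -4
y_3 = S_2(3) = 3
t_q=15/4 is in segment 1 (τ=3/4); S_1(τ)=-23/10

y_0=4 y_1=-1 y_2=-4 y_3=3
S(15/4) = -23/10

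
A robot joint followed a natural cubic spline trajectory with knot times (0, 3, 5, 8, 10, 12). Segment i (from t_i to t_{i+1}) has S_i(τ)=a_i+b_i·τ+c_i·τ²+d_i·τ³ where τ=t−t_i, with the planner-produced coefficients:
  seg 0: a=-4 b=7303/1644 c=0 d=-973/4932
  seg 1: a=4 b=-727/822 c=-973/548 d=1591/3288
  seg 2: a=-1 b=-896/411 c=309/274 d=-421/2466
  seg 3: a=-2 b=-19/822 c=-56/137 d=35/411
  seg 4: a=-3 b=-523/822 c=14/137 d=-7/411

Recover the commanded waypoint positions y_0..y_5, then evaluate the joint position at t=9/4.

y_0=-4 y_1=4 y_2=-1 y_3=-2 y_4=-3 y_5=-4
S(9/4) = 131443/35072

y_0 = S_0(0) = a_0 = -4
y_1 = S_1(0) = a_1 = 4
y_2 = S_2(0) = a_2 = -1
y_3 = S_3(0) = a_3 = -2
y_4 = S_4(0) = a_4 = -3
y_5 = S_4(2) = -4
t_q=9/4 is in segment 0 (τ=9/4); S_0(τ)=131443/35072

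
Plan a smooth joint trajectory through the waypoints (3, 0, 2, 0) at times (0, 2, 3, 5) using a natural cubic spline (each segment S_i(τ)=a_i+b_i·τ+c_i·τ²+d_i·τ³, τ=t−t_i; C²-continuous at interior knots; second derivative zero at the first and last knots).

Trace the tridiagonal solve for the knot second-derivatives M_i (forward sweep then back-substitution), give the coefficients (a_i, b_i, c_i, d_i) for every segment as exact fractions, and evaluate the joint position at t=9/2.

Δ: Δ0=-3/2, Δ1=2, Δ2=-1
row 1: diag=6, rhs=21; c'=1/6, d'=7/2
row 2: denom=6−1·1/6=35/6; d'=(-18−1·7/2)/(35/6)=-129/35
back: M2=-129/35
back: M1=7/2−1/6·-129/35=144/35
M: M0=0, M1=144/35, M2=-129/35, M3=0
seg 0: a=3, c=M0/2=0, d=(M1−M0)/(6·2)=12/35, b=Δ0−h0·(2M0+M1)/6=-201/70
seg 1: a=0, c=M1/2=72/35, d=(M2−M1)/(6·1)=-13/10, b=Δ1−h1·(2M1+M2)/6=87/70
seg 2: a=2, c=M2/2=-129/70, d=(M3−M2)/(6·2)=43/140, b=Δ2−h2·(2M2+M3)/6=51/35
t_q=9/2 → seg 2, τ=3/2; S=2+51/35·τ+-129/70·τ²+43/140·τ³=241/224

  seg 0: a=3 b=-201/70 c=0 d=12/35
  seg 1: a=0 b=87/70 c=72/35 d=-13/10
  seg 2: a=2 b=51/35 c=-129/70 d=43/140
S(9/2) = 241/224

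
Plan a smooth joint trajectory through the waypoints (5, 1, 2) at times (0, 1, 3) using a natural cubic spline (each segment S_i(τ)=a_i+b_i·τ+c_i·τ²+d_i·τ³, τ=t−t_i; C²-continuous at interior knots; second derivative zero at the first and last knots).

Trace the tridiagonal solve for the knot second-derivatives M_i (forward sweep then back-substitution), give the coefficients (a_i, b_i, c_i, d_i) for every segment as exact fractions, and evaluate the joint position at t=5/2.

Δ: Δ0=-4, Δ1=1/2
row 1: diag=6, rhs=27; c'=1/3, d'=9/2
back: M1=9/2
M: M0=0, M1=9/2, M2=0
seg 0: a=5, c=M0/2=0, d=(M1−M0)/(6·1)=3/4, b=Δ0−h0·(2M0+M1)/6=-19/4
seg 1: a=1, c=M1/2=9/4, d=(M2−M1)/(6·2)=-3/8, b=Δ1−h1·(2M1+M2)/6=-5/2
t_q=5/2 → seg 1, τ=3/2; S=1+-5/2·τ+9/4·τ²+-3/8·τ³=67/64

  seg 0: a=5 b=-19/4 c=0 d=3/4
  seg 1: a=1 b=-5/2 c=9/4 d=-3/8
S(5/2) = 67/64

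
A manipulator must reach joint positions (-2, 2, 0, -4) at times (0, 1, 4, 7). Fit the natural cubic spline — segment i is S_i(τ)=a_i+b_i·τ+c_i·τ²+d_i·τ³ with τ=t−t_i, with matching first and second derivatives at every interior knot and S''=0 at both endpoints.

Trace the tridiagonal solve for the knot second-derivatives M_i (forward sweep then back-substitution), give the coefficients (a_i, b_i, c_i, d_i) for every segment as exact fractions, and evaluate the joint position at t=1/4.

Δ: Δ0=4, Δ1=-2/3, Δ2=-4/3
row 1: diag=8, rhs=-28; c'=3/8, d'=-7/2
row 2: denom=12−3·3/8=87/8; d'=(-4−3·-7/2)/(87/8)=52/87
back: M2=52/87
back: M1=-7/2−3/8·52/87=-108/29
M: M0=0, M1=-108/29, M2=52/87, M3=0
seg 0: a=-2, c=M0/2=0, d=(M1−M0)/(6·1)=-18/29, b=Δ0−h0·(2M0+M1)/6=134/29
seg 1: a=2, c=M1/2=-54/29, d=(M2−M1)/(6·3)=188/783, b=Δ1−h1·(2M1+M2)/6=80/29
seg 2: a=0, c=M2/2=26/87, d=(M3−M2)/(6·3)=-26/783, b=Δ2−h2·(2M2+M3)/6=-56/29
t_q=1/4 → seg 0, τ=1/4; S=-2+134/29·τ+0·τ²+-18/29·τ³=-793/928

  seg 0: a=-2 b=134/29 c=0 d=-18/29
  seg 1: a=2 b=80/29 c=-54/29 d=188/783
  seg 2: a=0 b=-56/29 c=26/87 d=-26/783
S(1/4) = -793/928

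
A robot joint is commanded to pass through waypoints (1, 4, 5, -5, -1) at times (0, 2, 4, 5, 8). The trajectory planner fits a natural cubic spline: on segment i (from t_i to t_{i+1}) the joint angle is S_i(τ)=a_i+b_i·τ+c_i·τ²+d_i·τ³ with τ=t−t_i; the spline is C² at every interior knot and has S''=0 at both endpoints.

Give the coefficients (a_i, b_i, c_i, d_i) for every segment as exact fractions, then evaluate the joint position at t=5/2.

Δ: Δ0=3/2, Δ1=1/2, Δ2=-10, Δ3=4/3
row 1: diag=8, rhs=-6; c'=1/4, d'=-3/4
row 2: denom=6−2·1/4=11/2; d'=(-63−2·-3/4)/(11/2)=-123/11
row 3: denom=8−1·2/11=86/11; d'=(68−1·-123/11)/(86/11)=871/86
back: M3=871/86
back: M2=-123/11−2/11·871/86=-560/43
back: M1=-3/4−1/4·-560/43=431/172
M: M0=0, M1=431/172, M2=-560/43, M3=871/86, M4=0
seg 0: a=1, c=M0/2=0, d=(M1−M0)/(6·2)=431/2064, b=Δ0−h0·(2M0+M1)/6=343/516
seg 1: a=4, c=M1/2=431/344, d=(M2−M1)/(6·2)=-2671/2064, b=Δ1−h1·(2M1+M2)/6=409/129
seg 2: a=5, c=M2/2=-280/43, d=(M3−M2)/(6·1)=1991/516, b=Δ2−h2·(2M2+M3)/6=-3791/516
seg 3: a=-5, c=M3/2=871/172, d=(M4−M3)/(6·3)=-871/1548, b=Δ3−h3·(2M3+M4)/6=-2269/258
t_q=5/2 → seg 1, τ=1/2; S=4+409/129·τ+431/344·τ²+-2671/2064·τ³=31575/5504

  seg 0: a=1 b=343/516 c=0 d=431/2064
  seg 1: a=4 b=409/129 c=431/344 d=-2671/2064
  seg 2: a=5 b=-3791/516 c=-280/43 d=1991/516
  seg 3: a=-5 b=-2269/258 c=871/172 d=-871/1548
S(5/2) = 31575/5504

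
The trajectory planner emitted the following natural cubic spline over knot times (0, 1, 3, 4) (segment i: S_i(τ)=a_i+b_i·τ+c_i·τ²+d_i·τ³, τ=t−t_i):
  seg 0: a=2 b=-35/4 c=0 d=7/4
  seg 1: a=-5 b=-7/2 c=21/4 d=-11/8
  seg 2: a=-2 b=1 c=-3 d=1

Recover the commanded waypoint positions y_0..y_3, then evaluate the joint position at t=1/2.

y_0=2 y_1=-5 y_2=-2 y_3=-3
S(1/2) = -69/32

y_0 = S_0(0) = a_0 = 2
y_1 = S_1(0) = a_1 = -5
y_2 = S_2(0) = a_2 = -2
y_3 = S_2(1) = -3
t_q=1/2 is in segment 0 (τ=1/2); S_0(τ)=-69/32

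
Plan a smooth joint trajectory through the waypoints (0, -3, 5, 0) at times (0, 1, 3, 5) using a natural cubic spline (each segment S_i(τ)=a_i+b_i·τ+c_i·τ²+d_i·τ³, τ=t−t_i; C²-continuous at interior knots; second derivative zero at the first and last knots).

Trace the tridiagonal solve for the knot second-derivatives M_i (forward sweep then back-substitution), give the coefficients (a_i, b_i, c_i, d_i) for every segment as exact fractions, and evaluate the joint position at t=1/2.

Δ: Δ0=-3, Δ1=4, Δ2=-5/2
row 1: diag=6, rhs=42; c'=1/3, d'=7
row 2: denom=8−2·1/3=22/3; d'=(-39−2·7)/(22/3)=-159/22
back: M2=-159/22
back: M1=7−1/3·-159/22=207/22
M: M0=0, M1=207/22, M2=-159/22, M3=0
seg 0: a=0, c=M0/2=0, d=(M1−M0)/(6·1)=69/44, b=Δ0−h0·(2M0+M1)/6=-201/44
seg 1: a=-3, c=M1/2=207/44, d=(M2−M1)/(6·2)=-61/44, b=Δ1−h1·(2M1+M2)/6=3/22
seg 2: a=5, c=M2/2=-159/44, d=(M3−M2)/(6·2)=53/88, b=Δ2−h2·(2M2+M3)/6=51/22
t_q=1/2 → seg 0, τ=1/2; S=0+-201/44·τ+0·τ²+69/44·τ³=-735/352

  seg 0: a=0 b=-201/44 c=0 d=69/44
  seg 1: a=-3 b=3/22 c=207/44 d=-61/44
  seg 2: a=5 b=51/22 c=-159/44 d=53/88
S(1/2) = -735/352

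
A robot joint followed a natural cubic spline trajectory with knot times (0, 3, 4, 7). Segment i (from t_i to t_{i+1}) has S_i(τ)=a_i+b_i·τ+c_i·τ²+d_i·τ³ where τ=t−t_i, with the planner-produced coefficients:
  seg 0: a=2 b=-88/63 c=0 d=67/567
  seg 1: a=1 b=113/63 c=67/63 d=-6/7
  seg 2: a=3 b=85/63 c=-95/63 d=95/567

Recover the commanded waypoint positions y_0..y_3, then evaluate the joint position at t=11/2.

y_0 = S_0(0) = a_0 = 2
y_1 = S_1(0) = a_1 = 1
y_2 = S_2(0) = a_2 = 3
y_3 = S_2(3) = -2
t_q=11/2 is in segment 2 (τ=3/2); S_2(τ)=123/56

y_0=2 y_1=1 y_2=3 y_3=-2
S(11/2) = 123/56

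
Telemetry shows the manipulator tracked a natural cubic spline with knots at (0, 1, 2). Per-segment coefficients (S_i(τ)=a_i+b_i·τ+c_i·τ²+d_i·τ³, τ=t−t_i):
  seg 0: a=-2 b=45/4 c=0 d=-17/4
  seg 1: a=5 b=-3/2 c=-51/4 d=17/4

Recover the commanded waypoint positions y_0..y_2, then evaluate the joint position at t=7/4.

y_0 = S_0(0) = a_0 = -2
y_1 = S_1(0) = a_1 = 5
y_2 = S_1(1) = -5
t_q=7/4 is in segment 1 (τ=3/4); S_1(τ)=-385/256

y_0=-2 y_1=5 y_2=-5
S(7/4) = -385/256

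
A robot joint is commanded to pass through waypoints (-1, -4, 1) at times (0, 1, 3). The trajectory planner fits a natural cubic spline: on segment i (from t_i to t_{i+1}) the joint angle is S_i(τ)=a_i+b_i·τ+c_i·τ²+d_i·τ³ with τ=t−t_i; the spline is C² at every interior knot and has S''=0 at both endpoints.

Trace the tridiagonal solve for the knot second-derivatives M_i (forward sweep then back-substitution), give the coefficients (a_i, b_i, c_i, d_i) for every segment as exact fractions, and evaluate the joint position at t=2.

Δ: Δ0=-3, Δ1=5/2
row 1: diag=6, rhs=33; c'=1/3, d'=11/2
back: M1=11/2
M: M0=0, M1=11/2, M2=0
seg 0: a=-1, c=M0/2=0, d=(M1−M0)/(6·1)=11/12, b=Δ0−h0·(2M0+M1)/6=-47/12
seg 1: a=-4, c=M1/2=11/4, d=(M2−M1)/(6·2)=-11/24, b=Δ1−h1·(2M1+M2)/6=-7/6
t_q=2 → seg 1, τ=1; S=-4+-7/6·τ+11/4·τ²+-11/24·τ³=-23/8

  seg 0: a=-1 b=-47/12 c=0 d=11/12
  seg 1: a=-4 b=-7/6 c=11/4 d=-11/24
S(2) = -23/8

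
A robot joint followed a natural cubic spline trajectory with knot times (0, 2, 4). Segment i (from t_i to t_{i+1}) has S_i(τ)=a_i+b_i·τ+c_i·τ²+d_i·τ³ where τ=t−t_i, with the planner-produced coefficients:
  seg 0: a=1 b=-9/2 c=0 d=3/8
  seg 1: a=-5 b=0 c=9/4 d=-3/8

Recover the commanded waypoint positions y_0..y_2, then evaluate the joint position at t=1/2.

y_0=1 y_1=-5 y_2=1
S(1/2) = -77/64

y_0 = S_0(0) = a_0 = 1
y_1 = S_1(0) = a_1 = -5
y_2 = S_1(2) = 1
t_q=1/2 is in segment 0 (τ=1/2); S_0(τ)=-77/64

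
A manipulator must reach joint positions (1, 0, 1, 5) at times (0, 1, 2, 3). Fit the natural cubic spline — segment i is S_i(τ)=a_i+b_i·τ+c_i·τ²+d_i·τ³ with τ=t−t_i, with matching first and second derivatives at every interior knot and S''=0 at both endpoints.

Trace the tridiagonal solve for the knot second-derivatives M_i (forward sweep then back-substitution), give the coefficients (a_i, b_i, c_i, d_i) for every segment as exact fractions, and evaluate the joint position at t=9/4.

  seg 0: a=1 b=-4/3 c=0 d=1/3
  seg 1: a=0 b=-1/3 c=1 d=1/3
  seg 2: a=1 b=8/3 c=2 d=-2/3
S(9/4) = 57/32

Δ: Δ0=-1, Δ1=1, Δ2=4
row 1: diag=4, rhs=12; c'=1/4, d'=3
row 2: denom=4−1·1/4=15/4; d'=(18−1·3)/(15/4)=4
back: M2=4
back: M1=3−1/4·4=2
M: M0=0, M1=2, M2=4, M3=0
seg 0: a=1, c=M0/2=0, d=(M1−M0)/(6·1)=1/3, b=Δ0−h0·(2M0+M1)/6=-4/3
seg 1: a=0, c=M1/2=1, d=(M2−M1)/(6·1)=1/3, b=Δ1−h1·(2M1+M2)/6=-1/3
seg 2: a=1, c=M2/2=2, d=(M3−M2)/(6·1)=-2/3, b=Δ2−h2·(2M2+M3)/6=8/3
t_q=9/4 → seg 2, τ=1/4; S=1+8/3·τ+2·τ²+-2/3·τ³=57/32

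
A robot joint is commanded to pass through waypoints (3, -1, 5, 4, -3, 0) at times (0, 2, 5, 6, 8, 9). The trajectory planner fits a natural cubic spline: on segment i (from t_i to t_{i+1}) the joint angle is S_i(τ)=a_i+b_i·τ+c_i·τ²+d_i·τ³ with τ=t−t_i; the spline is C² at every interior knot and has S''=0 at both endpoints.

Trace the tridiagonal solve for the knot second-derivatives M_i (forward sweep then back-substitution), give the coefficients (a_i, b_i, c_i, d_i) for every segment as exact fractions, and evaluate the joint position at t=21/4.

Δ: Δ0=-2, Δ1=2, Δ2=-1, Δ3=-7/2, Δ4=3
row 1: diag=10, rhs=24; c'=3/10, d'=12/5
row 2: denom=8−3·3/10=71/10; d'=(-18−3·12/5)/(71/10)=-252/71
row 3: denom=6−1·10/71=416/71; d'=(-15−1·-252/71)/(416/71)=-813/416
row 4: denom=6−2·71/208=553/104; d'=(39−2·-813/416)/(553/104)=1275/158
back: M4=1275/158
back: M3=-813/416−71/208·1275/158=-372/79
back: M2=-252/71−10/71·-372/79=-228/79
back: M1=12/5−3/10·-228/79=258/79
M: M0=0, M1=258/79, M2=-228/79, M3=-372/79, M4=1275/158, M5=0
seg 0: a=3, c=M0/2=0, d=(M1−M0)/(6·2)=43/158, b=Δ0−h0·(2M0+M1)/6=-244/79
seg 1: a=-1, c=M1/2=129/79, d=(M2−M1)/(6·3)=-27/79, b=Δ1−h1·(2M1+M2)/6=14/79
seg 2: a=5, c=M2/2=-114/79, d=(M3−M2)/(6·1)=-24/79, b=Δ2−h2·(2M2+M3)/6=59/79
seg 3: a=4, c=M3/2=-186/79, d=(M4−M3)/(6·2)=673/632, b=Δ3−h3·(2M3+M4)/6=-241/79
seg 4: a=-3, c=M4/2=1275/316, d=(M5−M4)/(6·1)=-425/316, b=Δ4−h4·(2M4+M5)/6=49/158
t_q=21/4 → seg 2, τ=1/4; S=5+59/79·τ+-114/79·τ²+-24/79·τ³=1609/316

  seg 0: a=3 b=-244/79 c=0 d=43/158
  seg 1: a=-1 b=14/79 c=129/79 d=-27/79
  seg 2: a=5 b=59/79 c=-114/79 d=-24/79
  seg 3: a=4 b=-241/79 c=-186/79 d=673/632
  seg 4: a=-3 b=49/158 c=1275/316 d=-425/316
S(21/4) = 1609/316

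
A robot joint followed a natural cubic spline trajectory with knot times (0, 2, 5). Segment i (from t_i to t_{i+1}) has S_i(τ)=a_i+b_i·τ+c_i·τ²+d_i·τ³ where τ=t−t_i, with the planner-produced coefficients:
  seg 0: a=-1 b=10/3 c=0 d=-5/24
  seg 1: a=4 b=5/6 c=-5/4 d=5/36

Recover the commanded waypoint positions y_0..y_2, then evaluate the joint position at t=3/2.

y_0 = S_0(0) = a_0 = -1
y_1 = S_1(0) = a_1 = 4
y_2 = S_1(3) = -1
t_q=3/2 is in segment 0 (τ=3/2); S_0(τ)=211/64

y_0=-1 y_1=4 y_2=-1
S(3/2) = 211/64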